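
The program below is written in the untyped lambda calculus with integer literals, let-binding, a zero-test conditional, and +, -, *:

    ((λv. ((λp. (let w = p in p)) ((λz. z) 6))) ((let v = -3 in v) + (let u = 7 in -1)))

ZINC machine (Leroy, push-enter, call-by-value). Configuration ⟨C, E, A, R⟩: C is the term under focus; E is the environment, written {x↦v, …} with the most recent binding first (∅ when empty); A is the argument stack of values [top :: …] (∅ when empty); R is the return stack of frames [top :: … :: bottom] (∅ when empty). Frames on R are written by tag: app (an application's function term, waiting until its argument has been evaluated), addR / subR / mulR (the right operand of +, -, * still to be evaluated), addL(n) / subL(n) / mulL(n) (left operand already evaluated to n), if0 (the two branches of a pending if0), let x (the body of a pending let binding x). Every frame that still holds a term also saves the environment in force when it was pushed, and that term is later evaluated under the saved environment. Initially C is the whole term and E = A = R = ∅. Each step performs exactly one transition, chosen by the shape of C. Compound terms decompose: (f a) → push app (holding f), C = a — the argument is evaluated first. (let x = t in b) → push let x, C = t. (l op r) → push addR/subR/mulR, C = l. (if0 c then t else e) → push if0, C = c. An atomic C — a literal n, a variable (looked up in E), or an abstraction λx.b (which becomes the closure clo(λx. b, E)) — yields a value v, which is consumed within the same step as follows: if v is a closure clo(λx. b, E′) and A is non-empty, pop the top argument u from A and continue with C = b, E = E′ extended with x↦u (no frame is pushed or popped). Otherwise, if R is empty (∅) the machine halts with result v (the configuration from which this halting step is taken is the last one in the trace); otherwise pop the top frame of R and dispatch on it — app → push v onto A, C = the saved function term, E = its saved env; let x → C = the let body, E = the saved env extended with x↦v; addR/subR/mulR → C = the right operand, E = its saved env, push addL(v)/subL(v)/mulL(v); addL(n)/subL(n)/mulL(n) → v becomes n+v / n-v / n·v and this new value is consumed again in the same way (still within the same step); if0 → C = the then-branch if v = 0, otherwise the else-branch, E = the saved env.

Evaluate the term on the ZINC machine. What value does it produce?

Answer: 6

Derivation:
0. <C=((λv. ((λp. (let w = p in p)) ((λz. z) 6))) ((let v = -3 in v) + (let u = 7 in -1))), E=∅, A=∅, R=∅>
1. <C=((let v = -3 in v) + (let u = 7 in -1)), E=∅, A=∅, R=[app]>
2. <C=(let v = -3 in v), E=∅, A=∅, R=[addR :: app]>
3. <C=-3, E=∅, A=∅, R=[let v :: addR :: app]>
4. <C=v, E={v↦-3}, A=∅, R=[addR :: app]>
5. <C=(let u = 7 in -1), E=∅, A=∅, R=[addL(-3) :: app]>
6. <C=7, E=∅, A=∅, R=[let u :: addL(-3) :: app]>
7. <C=-1, E={u↦7}, A=∅, R=[addL(-3) :: app]>
8. <C=(λv. ((λp. (let w = p in p)) ((λz. z) 6))), E=∅, A=[-4], R=∅>
9. <C=((λp. (let w = p in p)) ((λz. z) 6)), E={v↦-4}, A=∅, R=∅>
10. <C=((λz. z) 6), E={v↦-4}, A=∅, R=[app]>
11. <C=6, E={v↦-4}, A=∅, R=[app :: app]>
12. <C=(λz. z), E={v↦-4}, A=[6], R=[app]>
13. <C=z, E={z↦6, v↦-4}, A=∅, R=[app]>
14. <C=(λp. (let w = p in p)), E={v↦-4}, A=[6], R=∅>
15. <C=(let w = p in p), E={p↦6, v↦-4}, A=∅, R=∅>
16. <C=p, E={p↦6, v↦-4}, A=∅, R=[let w]>
17. <C=p, E={w↦6, p↦6, v↦-4}, A=∅, R=∅>
→ final value 6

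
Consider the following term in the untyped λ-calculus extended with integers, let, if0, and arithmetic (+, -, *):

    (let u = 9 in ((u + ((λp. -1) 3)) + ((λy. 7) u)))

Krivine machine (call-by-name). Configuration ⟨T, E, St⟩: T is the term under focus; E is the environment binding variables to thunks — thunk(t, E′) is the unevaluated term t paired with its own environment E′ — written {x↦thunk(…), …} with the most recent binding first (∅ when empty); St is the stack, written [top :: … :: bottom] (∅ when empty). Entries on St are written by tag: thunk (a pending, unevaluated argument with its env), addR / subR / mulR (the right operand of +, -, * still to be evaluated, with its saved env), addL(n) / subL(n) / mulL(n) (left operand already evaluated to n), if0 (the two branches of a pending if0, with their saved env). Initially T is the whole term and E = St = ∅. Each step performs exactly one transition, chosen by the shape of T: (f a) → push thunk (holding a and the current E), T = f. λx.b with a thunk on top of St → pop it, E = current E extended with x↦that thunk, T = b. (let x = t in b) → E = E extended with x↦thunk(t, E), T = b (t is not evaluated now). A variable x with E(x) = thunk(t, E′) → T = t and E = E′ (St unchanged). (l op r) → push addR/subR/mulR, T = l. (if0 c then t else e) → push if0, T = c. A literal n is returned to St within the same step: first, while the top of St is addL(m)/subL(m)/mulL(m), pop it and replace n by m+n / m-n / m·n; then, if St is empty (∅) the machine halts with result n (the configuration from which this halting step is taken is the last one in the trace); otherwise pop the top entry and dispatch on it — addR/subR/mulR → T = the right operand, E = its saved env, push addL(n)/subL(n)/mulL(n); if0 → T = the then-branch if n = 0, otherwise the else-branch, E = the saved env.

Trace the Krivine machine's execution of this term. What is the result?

Answer: 15

Machine steps:
t=0: <T=(let u = 9 in ((u + ((λp. -1) 3)) + ((λy. 7) u))), E=∅, St=∅>
t=1: <T=((u + ((λp. -1) 3)) + ((λy. 7) u)), E={u↦thunk(9, ∅)}, St=∅>
t=2: <T=(u + ((λp. -1) 3)), E={u↦thunk(9, ∅)}, St=[addR]>
t=3: <T=u, E={u↦thunk(9, ∅)}, St=[addR :: addR]>
t=4: <T=9, E=∅, St=[addR :: addR]>
t=5: <T=((λp. -1) 3), E={u↦thunk(9, ∅)}, St=[addL(9) :: addR]>
t=6: <T=(λp. -1), E={u↦thunk(9, ∅)}, St=[thunk :: addL(9) :: addR]>
t=7: <T=-1, E={p↦thunk(3, {u↦thunk(9, ∅)}), u↦thunk(9, ∅)}, St=[addL(9) :: addR]>
t=8: <T=((λy. 7) u), E={u↦thunk(9, ∅)}, St=[addL(8)]>
t=9: <T=(λy. 7), E={u↦thunk(9, ∅)}, St=[thunk :: addL(8)]>
t=10: <T=7, E={y↦thunk(u, {u↦thunk(9, ∅)}), u↦thunk(9, ∅)}, St=[addL(8)]>
→ final value 15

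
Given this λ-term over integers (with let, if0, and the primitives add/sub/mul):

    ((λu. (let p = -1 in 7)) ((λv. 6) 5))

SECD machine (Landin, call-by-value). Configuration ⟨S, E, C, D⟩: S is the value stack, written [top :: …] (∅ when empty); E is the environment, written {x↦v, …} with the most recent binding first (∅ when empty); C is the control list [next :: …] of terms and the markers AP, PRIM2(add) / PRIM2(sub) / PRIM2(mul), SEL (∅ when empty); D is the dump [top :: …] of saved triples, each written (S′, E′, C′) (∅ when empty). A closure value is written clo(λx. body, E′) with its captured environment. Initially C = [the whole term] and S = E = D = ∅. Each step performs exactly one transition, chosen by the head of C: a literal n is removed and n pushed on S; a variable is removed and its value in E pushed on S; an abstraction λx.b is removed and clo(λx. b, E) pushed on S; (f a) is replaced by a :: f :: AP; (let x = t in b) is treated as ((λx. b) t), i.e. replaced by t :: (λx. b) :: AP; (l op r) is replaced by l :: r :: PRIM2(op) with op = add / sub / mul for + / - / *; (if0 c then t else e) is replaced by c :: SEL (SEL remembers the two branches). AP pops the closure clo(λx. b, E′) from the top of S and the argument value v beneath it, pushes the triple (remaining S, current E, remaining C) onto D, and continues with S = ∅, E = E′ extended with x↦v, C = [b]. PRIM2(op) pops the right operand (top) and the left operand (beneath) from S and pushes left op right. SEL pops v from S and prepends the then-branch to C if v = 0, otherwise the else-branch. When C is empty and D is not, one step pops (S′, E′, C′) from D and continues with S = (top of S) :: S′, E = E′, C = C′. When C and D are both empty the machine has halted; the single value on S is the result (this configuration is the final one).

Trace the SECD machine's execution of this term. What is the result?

Answer: 7

Machine steps:
t=0: [S=∅ | E=∅ | C=[((λu. (let p = -1 in 7)) ((λv. 6) 5))] | D=∅]
t=1: [S=∅ | E=∅ | C=[((λv. 6) 5) :: (λu. (let p = -1 in 7)) :: AP] | D=∅]
t=2: [S=∅ | E=∅ | C=[5 :: (λv. 6) :: AP :: (λu. (let p = -1 in 7)) :: AP] | D=∅]
t=3: [S=[5] | E=∅ | C=[(λv. 6) :: AP :: (λu. (let p = -1 in 7)) :: AP] | D=∅]
t=4: [S=[clo(λv. 6, ∅) :: 5] | E=∅ | C=[AP :: (λu. (let p = -1 in 7)) :: AP] | D=∅]
t=5: [S=∅ | E={v↦5} | C=[6] | D=[(∅, ∅, [(λu. (let p = -1 in 7)) :: AP])]]
t=6: [S=[6] | E={v↦5} | C=∅ | D=[(∅, ∅, [(λu. (let p = -1 in 7)) :: AP])]]
t=7: [S=[6] | E=∅ | C=[(λu. (let p = -1 in 7)) :: AP] | D=∅]
t=8: [S=[clo(λu. (let p = -1 in 7), ∅) :: 6] | E=∅ | C=[AP] | D=∅]
t=9: [S=∅ | E={u↦6} | C=[(let p = -1 in 7)] | D=[(∅, ∅, ∅)]]
t=10: [S=∅ | E={u↦6} | C=[-1 :: (λp. 7) :: AP] | D=[(∅, ∅, ∅)]]
t=11: [S=[-1] | E={u↦6} | C=[(λp. 7) :: AP] | D=[(∅, ∅, ∅)]]
t=12: [S=[clo(λp. 7, {u↦6}) :: -1] | E={u↦6} | C=[AP] | D=[(∅, ∅, ∅)]]
t=13: [S=∅ | E={p↦-1, u↦6} | C=[7] | D=[(∅, {u↦6}, ∅) :: (∅, ∅, ∅)]]
t=14: [S=[7] | E={p↦-1, u↦6} | C=∅ | D=[(∅, {u↦6}, ∅) :: (∅, ∅, ∅)]]
t=15: [S=[7] | E={u↦6} | C=∅ | D=[(∅, ∅, ∅)]]
t=16: [S=[7] | E=∅ | C=∅ | D=∅]
→ final value 7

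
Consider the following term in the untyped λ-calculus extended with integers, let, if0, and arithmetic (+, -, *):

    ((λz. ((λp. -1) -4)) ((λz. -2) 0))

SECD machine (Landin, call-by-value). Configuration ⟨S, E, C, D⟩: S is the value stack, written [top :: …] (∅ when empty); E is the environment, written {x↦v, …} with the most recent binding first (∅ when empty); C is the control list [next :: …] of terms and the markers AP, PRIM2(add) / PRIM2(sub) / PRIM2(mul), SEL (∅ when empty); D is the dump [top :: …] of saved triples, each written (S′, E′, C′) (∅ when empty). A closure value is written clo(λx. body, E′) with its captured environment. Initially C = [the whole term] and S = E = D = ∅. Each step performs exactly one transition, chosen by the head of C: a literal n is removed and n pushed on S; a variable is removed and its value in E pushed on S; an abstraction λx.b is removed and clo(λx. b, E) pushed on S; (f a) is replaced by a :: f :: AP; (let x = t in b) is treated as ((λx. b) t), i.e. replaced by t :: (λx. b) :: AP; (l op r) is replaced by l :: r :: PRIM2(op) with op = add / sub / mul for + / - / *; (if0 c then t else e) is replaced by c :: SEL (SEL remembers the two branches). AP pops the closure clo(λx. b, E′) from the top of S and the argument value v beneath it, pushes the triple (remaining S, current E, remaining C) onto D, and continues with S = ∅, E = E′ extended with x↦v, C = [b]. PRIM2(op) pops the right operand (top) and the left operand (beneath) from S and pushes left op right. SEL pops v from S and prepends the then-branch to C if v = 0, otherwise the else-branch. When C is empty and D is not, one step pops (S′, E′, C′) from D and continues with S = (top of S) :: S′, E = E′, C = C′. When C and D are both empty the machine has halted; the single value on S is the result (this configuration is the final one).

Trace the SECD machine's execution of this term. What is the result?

[0] <S=∅, E=∅, C=[((λz. ((λp. -1) -4)) ((λz. -2) 0))], D=∅>
[1] <S=∅, E=∅, C=[((λz. -2) 0) :: (λz. ((λp. -1) -4)) :: AP], D=∅>
[2] <S=∅, E=∅, C=[0 :: (λz. -2) :: AP :: (λz. ((λp. -1) -4)) :: AP], D=∅>
[3] <S=[0], E=∅, C=[(λz. -2) :: AP :: (λz. ((λp. -1) -4)) :: AP], D=∅>
[4] <S=[clo(λz. -2, ∅) :: 0], E=∅, C=[AP :: (λz. ((λp. -1) -4)) :: AP], D=∅>
[5] <S=∅, E={z↦0}, C=[-2], D=[(∅, ∅, [(λz. ((λp. -1) -4)) :: AP])]>
[6] <S=[-2], E={z↦0}, C=∅, D=[(∅, ∅, [(λz. ((λp. -1) -4)) :: AP])]>
[7] <S=[-2], E=∅, C=[(λz. ((λp. -1) -4)) :: AP], D=∅>
[8] <S=[clo(λz. ((λp. -1) -4), ∅) :: -2], E=∅, C=[AP], D=∅>
[9] <S=∅, E={z↦-2}, C=[((λp. -1) -4)], D=[(∅, ∅, ∅)]>
[10] <S=∅, E={z↦-2}, C=[-4 :: (λp. -1) :: AP], D=[(∅, ∅, ∅)]>
[11] <S=[-4], E={z↦-2}, C=[(λp. -1) :: AP], D=[(∅, ∅, ∅)]>
[12] <S=[clo(λp. -1, {z↦-2}) :: -4], E={z↦-2}, C=[AP], D=[(∅, ∅, ∅)]>
[13] <S=∅, E={p↦-4, z↦-2}, C=[-1], D=[(∅, {z↦-2}, ∅) :: (∅, ∅, ∅)]>
[14] <S=[-1], E={p↦-4, z↦-2}, C=∅, D=[(∅, {z↦-2}, ∅) :: (∅, ∅, ∅)]>
[15] <S=[-1], E={z↦-2}, C=∅, D=[(∅, ∅, ∅)]>
[16] <S=[-1], E=∅, C=∅, D=∅>
→ final value -1

Answer: -1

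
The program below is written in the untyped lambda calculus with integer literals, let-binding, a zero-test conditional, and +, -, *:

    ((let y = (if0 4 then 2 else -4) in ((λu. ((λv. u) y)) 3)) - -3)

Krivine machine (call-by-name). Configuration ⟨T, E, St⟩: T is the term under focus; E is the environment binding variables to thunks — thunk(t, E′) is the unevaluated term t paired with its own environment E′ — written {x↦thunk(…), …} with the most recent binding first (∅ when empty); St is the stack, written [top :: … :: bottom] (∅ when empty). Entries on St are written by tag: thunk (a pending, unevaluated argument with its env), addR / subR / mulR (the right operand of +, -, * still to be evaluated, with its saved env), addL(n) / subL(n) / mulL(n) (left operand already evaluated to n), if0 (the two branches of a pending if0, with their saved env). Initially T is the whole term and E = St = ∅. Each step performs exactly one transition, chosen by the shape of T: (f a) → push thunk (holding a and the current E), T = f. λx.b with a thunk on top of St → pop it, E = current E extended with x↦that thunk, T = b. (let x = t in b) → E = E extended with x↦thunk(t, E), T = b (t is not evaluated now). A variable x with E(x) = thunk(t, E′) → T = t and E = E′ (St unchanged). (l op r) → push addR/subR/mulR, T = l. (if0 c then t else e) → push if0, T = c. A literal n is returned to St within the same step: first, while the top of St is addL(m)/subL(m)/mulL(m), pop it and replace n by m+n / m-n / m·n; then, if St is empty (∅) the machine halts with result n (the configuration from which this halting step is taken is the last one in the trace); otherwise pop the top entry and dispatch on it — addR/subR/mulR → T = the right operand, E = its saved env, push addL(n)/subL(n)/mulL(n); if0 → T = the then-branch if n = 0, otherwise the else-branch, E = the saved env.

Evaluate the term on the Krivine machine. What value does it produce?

Answer: 6

Machine steps:
[0] ⟨T=((let y = (if0 4 then 2 else -4) in ((λu. ((λv. u) y)) 3)) - -3); E=∅; St=∅⟩
[1] ⟨T=(let y = (if0 4 then 2 else -4) in ((λu. ((λv. u) y)) 3)); E=∅; St=[subR]⟩
[2] ⟨T=((λu. ((λv. u) y)) 3); E={y↦thunk((if0 4 then 2 else -4), ∅)}; St=[subR]⟩
[3] ⟨T=(λu. ((λv. u) y)); E={y↦thunk((if0 4 then 2 else -4), ∅)}; St=[thunk :: subR]⟩
[4] ⟨T=((λv. u) y); E={u↦thunk(3, {y↦thunk((if0 4 then 2 else -4), ∅)}), y↦thunk((if0 4 then 2 else -4), ∅)}; St=[subR]⟩
[5] ⟨T=(λv. u); E={u↦thunk(3, {y↦thunk((if0 4 then 2 else -4), ∅)}), y↦thunk((if0 4 then 2 else -4), ∅)}; St=[thunk :: subR]⟩
[6] ⟨T=u; E={v↦thunk(y, {u↦thunk(3, {y↦thunk((if0 4 then 2 else -4), ∅)}), y↦thunk((if0 4 then 2 else -4), ∅)}), u↦thunk(3, {y↦thunk((if0 4 then 2 else -4), ∅)}), y↦thunk((if0 4 then 2 else -4), ∅)}; St=[subR]⟩
[7] ⟨T=3; E={y↦thunk((if0 4 then 2 else -4), ∅)}; St=[subR]⟩
[8] ⟨T=-3; E=∅; St=[subL(3)]⟩
→ final value 6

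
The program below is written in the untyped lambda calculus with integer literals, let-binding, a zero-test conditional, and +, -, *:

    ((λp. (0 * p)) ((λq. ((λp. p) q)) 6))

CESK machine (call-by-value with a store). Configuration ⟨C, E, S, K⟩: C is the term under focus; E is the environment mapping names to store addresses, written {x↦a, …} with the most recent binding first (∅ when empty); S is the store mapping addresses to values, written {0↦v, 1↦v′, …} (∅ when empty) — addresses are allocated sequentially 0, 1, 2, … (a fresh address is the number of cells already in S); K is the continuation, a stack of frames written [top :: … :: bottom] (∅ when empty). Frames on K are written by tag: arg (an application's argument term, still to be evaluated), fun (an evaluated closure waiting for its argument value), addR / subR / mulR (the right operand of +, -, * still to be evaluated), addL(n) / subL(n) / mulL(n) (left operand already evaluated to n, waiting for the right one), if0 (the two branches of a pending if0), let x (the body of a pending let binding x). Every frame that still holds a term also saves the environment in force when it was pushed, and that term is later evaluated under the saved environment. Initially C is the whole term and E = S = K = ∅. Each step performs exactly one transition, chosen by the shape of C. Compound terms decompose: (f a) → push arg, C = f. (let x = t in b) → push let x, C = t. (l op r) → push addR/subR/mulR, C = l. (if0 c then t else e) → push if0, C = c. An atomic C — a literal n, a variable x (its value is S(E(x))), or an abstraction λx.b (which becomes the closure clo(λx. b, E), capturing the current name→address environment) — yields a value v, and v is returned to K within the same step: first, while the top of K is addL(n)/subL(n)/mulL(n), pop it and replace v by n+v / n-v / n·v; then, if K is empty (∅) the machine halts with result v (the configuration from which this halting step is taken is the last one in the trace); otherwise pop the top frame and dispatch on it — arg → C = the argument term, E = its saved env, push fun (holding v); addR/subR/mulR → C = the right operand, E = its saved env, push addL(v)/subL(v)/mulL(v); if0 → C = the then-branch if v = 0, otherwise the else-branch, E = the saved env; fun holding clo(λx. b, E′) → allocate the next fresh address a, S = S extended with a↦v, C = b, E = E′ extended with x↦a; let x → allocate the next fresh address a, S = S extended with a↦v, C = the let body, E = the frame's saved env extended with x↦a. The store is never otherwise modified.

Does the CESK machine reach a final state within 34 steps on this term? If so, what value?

Answer: 0

Execution trace:
0. ⟨C=((λp. (0 * p)) ((λq. ((λp. p) q)) 6)); E=∅; S=∅; K=∅⟩
1. ⟨C=(λp. (0 * p)); E=∅; S=∅; K=[arg]⟩
2. ⟨C=((λq. ((λp. p) q)) 6); E=∅; S=∅; K=[fun]⟩
3. ⟨C=(λq. ((λp. p) q)); E=∅; S=∅; K=[arg :: fun]⟩
4. ⟨C=6; E=∅; S=∅; K=[fun :: fun]⟩
5. ⟨C=((λp. p) q); E={q↦0}; S={0↦6}; K=[fun]⟩
6. ⟨C=(λp. p); E={q↦0}; S={0↦6}; K=[arg :: fun]⟩
7. ⟨C=q; E={q↦0}; S={0↦6}; K=[fun :: fun]⟩
8. ⟨C=p; E={p↦1, q↦0}; S={0↦6, 1↦6}; K=[fun]⟩
9. ⟨C=(0 * p); E={p↦2}; S={0↦6, 1↦6, 2↦6}; K=∅⟩
10. ⟨C=0; E={p↦2}; S={0↦6, 1↦6, 2↦6}; K=[mulR]⟩
11. ⟨C=p; E={p↦2}; S={0↦6, 1↦6, 2↦6}; K=[mulL(0)]⟩
→ final value 0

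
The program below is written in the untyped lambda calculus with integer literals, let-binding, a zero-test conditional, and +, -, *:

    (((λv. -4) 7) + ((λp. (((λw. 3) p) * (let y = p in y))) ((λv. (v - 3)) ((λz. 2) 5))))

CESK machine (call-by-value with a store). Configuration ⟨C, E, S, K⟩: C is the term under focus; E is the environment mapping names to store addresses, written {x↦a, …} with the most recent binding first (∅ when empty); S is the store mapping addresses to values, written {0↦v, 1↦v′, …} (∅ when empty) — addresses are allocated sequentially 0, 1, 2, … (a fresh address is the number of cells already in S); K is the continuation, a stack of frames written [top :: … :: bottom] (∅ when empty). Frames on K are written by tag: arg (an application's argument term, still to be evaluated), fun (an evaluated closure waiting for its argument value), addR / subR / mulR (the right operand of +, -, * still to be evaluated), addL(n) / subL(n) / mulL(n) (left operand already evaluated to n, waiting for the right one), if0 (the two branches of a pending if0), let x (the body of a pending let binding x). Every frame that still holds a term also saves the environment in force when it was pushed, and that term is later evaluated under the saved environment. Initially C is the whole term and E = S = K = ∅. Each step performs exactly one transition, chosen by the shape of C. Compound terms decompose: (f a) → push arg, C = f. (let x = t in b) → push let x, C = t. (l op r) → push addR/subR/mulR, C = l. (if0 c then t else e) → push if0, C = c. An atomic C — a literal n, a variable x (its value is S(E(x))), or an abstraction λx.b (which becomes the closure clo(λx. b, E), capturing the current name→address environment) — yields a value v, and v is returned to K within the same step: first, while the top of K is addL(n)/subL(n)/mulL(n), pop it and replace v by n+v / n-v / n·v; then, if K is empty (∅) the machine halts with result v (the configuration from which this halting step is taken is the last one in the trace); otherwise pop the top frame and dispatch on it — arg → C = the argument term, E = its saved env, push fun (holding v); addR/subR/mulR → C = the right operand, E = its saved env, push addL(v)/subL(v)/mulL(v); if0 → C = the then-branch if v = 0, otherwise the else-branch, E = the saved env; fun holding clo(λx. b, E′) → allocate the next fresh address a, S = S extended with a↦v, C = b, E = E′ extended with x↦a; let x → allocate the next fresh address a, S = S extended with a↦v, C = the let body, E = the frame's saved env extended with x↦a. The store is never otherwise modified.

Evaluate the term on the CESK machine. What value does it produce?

[0] ⟨C=(((λv. -4) 7) + ((λp. (((λw. 3) p) * (let y = p in y))) ((λv. (v - 3)) ((λz. 2) 5)))); E=∅; S=∅; K=∅⟩
[1] ⟨C=((λv. -4) 7); E=∅; S=∅; K=[addR]⟩
[2] ⟨C=(λv. -4); E=∅; S=∅; K=[arg :: addR]⟩
[3] ⟨C=7; E=∅; S=∅; K=[fun :: addR]⟩
[4] ⟨C=-4; E={v↦0}; S={0↦7}; K=[addR]⟩
[5] ⟨C=((λp. (((λw. 3) p) * (let y = p in y))) ((λv. (v - 3)) ((λz. 2) 5))); E=∅; S={0↦7}; K=[addL(-4)]⟩
[6] ⟨C=(λp. (((λw. 3) p) * (let y = p in y))); E=∅; S={0↦7}; K=[arg :: addL(-4)]⟩
[7] ⟨C=((λv. (v - 3)) ((λz. 2) 5)); E=∅; S={0↦7}; K=[fun :: addL(-4)]⟩
[8] ⟨C=(λv. (v - 3)); E=∅; S={0↦7}; K=[arg :: fun :: addL(-4)]⟩
[9] ⟨C=((λz. 2) 5); E=∅; S={0↦7}; K=[fun :: fun :: addL(-4)]⟩
[10] ⟨C=(λz. 2); E=∅; S={0↦7}; K=[arg :: fun :: fun :: addL(-4)]⟩
[11] ⟨C=5; E=∅; S={0↦7}; K=[fun :: fun :: fun :: addL(-4)]⟩
[12] ⟨C=2; E={z↦1}; S={0↦7, 1↦5}; K=[fun :: fun :: addL(-4)]⟩
[13] ⟨C=(v - 3); E={v↦2}; S={0↦7, 1↦5, 2↦2}; K=[fun :: addL(-4)]⟩
[14] ⟨C=v; E={v↦2}; S={0↦7, 1↦5, 2↦2}; K=[subR :: fun :: addL(-4)]⟩
[15] ⟨C=3; E={v↦2}; S={0↦7, 1↦5, 2↦2}; K=[subL(2) :: fun :: addL(-4)]⟩
[16] ⟨C=(((λw. 3) p) * (let y = p in y)); E={p↦3}; S={0↦7, 1↦5, 2↦2, 3↦-1}; K=[addL(-4)]⟩
[17] ⟨C=((λw. 3) p); E={p↦3}; S={0↦7, 1↦5, 2↦2, 3↦-1}; K=[mulR :: addL(-4)]⟩
[18] ⟨C=(λw. 3); E={p↦3}; S={0↦7, 1↦5, 2↦2, 3↦-1}; K=[arg :: mulR :: addL(-4)]⟩
[19] ⟨C=p; E={p↦3}; S={0↦7, 1↦5, 2↦2, 3↦-1}; K=[fun :: mulR :: addL(-4)]⟩
[20] ⟨C=3; E={w↦4, p↦3}; S={0↦7, 1↦5, 2↦2, 3↦-1, 4↦-1}; K=[mulR :: addL(-4)]⟩
[21] ⟨C=(let y = p in y); E={p↦3}; S={0↦7, 1↦5, 2↦2, 3↦-1, 4↦-1}; K=[mulL(3) :: addL(-4)]⟩
[22] ⟨C=p; E={p↦3}; S={0↦7, 1↦5, 2↦2, 3↦-1, 4↦-1}; K=[let y :: mulL(3) :: addL(-4)]⟩
[23] ⟨C=y; E={y↦5, p↦3}; S={0↦7, 1↦5, 2↦2, 3↦-1, 4↦-1, 5↦-1}; K=[mulL(3) :: addL(-4)]⟩
→ final value -7

Answer: -7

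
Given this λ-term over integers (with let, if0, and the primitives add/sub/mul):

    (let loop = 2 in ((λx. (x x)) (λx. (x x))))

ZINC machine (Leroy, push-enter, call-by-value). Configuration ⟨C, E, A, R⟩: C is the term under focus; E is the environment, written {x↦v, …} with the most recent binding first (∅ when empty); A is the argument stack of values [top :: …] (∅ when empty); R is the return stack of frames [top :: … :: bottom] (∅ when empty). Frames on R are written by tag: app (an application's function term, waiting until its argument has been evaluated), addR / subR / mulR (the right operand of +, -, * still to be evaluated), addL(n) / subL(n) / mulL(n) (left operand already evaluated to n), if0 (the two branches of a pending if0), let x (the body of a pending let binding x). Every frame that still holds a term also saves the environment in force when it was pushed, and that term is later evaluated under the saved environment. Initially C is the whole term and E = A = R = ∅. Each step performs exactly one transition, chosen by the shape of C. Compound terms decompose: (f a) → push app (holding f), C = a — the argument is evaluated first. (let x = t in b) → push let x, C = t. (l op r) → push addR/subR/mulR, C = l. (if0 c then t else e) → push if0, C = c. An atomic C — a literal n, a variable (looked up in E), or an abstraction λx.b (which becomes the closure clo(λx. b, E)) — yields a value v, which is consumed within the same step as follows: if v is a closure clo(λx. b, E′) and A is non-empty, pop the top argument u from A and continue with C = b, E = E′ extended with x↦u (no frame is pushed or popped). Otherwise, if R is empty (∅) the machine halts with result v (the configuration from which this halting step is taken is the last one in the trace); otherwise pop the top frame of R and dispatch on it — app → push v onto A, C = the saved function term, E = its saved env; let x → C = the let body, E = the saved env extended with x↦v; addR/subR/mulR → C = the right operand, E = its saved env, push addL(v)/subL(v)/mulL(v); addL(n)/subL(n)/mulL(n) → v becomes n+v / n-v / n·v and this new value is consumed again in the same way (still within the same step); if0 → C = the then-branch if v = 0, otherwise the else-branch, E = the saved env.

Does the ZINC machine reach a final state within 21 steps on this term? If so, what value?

t=0: [C=(let loop = 2 in ((λx. (x x)) (λx. (x x)))) | E=∅ | A=∅ | R=∅]
t=1: [C=2 | E=∅ | A=∅ | R=[let loop]]
t=2: [C=((λx. (x x)) (λx. (x x))) | E={loop↦2} | A=∅ | R=∅]
t=3: [C=(λx. (x x)) | E={loop↦2} | A=∅ | R=[app]]
t=4: [C=(λx. (x x)) | E={loop↦2} | A=[clo(λx. (x x), {loop↦2})] | R=∅]
t=5: [C=(x x) | E={x↦clo(λx. (x x), {loop↦2}), loop↦2} | A=∅ | R=∅]
t=6: [C=x | E={x↦clo(λx. (x x), {loop↦2}), loop↦2} | A=∅ | R=[app]]
t=7: [C=x | E={x↦clo(λx. (x x), {loop↦2}), loop↦2} | A=[clo(λx. (x x), {loop↦2})] | R=∅]
… configuration repeats with period 3 (steps 5–7 recur indefinitely) …

Answer: DIVERGES (no final state within 21 steps)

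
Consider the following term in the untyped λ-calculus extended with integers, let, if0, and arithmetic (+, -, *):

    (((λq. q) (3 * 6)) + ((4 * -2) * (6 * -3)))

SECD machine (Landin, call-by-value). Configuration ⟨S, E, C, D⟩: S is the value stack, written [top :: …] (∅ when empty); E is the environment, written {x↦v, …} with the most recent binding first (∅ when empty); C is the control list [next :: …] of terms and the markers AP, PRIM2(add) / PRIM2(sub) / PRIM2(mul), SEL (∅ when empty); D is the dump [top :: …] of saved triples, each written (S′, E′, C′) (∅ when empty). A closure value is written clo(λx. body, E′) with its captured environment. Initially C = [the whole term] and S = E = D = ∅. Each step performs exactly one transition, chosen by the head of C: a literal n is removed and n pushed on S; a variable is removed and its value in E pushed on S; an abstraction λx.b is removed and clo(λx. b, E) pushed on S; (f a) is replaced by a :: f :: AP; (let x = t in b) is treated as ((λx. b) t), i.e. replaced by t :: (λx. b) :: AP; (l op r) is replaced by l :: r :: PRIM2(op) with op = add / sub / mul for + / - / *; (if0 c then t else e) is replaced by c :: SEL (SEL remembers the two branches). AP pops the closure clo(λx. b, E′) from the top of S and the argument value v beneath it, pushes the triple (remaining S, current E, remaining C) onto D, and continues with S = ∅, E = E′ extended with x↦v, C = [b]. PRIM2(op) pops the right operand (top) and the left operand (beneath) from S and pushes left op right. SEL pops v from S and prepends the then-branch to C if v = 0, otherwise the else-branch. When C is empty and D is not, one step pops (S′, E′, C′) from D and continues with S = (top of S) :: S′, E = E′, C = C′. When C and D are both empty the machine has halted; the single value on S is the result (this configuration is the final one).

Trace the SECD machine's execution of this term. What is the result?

Answer: 162

Derivation:
step 0: <S=∅, E=∅, C=[(((λq. q) (3 * 6)) + ((4 * -2) * (6 * -3)))], D=∅>
step 1: <S=∅, E=∅, C=[((λq. q) (3 * 6)) :: ((4 * -2) * (6 * -3)) :: PRIM2(add)], D=∅>
step 2: <S=∅, E=∅, C=[(3 * 6) :: (λq. q) :: AP :: ((4 * -2) * (6 * -3)) :: PRIM2(add)], D=∅>
step 3: <S=∅, E=∅, C=[3 :: 6 :: PRIM2(mul) :: (λq. q) :: AP :: ((4 * -2) * (6 * -3)) :: PRIM2(add)], D=∅>
step 4: <S=[3], E=∅, C=[6 :: PRIM2(mul) :: (λq. q) :: AP :: ((4 * -2) * (6 * -3)) :: PRIM2(add)], D=∅>
step 5: <S=[6 :: 3], E=∅, C=[PRIM2(mul) :: (λq. q) :: AP :: ((4 * -2) * (6 * -3)) :: PRIM2(add)], D=∅>
step 6: <S=[18], E=∅, C=[(λq. q) :: AP :: ((4 * -2) * (6 * -3)) :: PRIM2(add)], D=∅>
step 7: <S=[clo(λq. q, ∅) :: 18], E=∅, C=[AP :: ((4 * -2) * (6 * -3)) :: PRIM2(add)], D=∅>
step 8: <S=∅, E={q↦18}, C=[q], D=[(∅, ∅, [((4 * -2) * (6 * -3)) :: PRIM2(add)])]>
step 9: <S=[18], E={q↦18}, C=∅, D=[(∅, ∅, [((4 * -2) * (6 * -3)) :: PRIM2(add)])]>
step 10: <S=[18], E=∅, C=[((4 * -2) * (6 * -3)) :: PRIM2(add)], D=∅>
step 11: <S=[18], E=∅, C=[(4 * -2) :: (6 * -3) :: PRIM2(mul) :: PRIM2(add)], D=∅>
step 12: <S=[18], E=∅, C=[4 :: -2 :: PRIM2(mul) :: (6 * -3) :: PRIM2(mul) :: PRIM2(add)], D=∅>
step 13: <S=[4 :: 18], E=∅, C=[-2 :: PRIM2(mul) :: (6 * -3) :: PRIM2(mul) :: PRIM2(add)], D=∅>
step 14: <S=[-2 :: 4 :: 18], E=∅, C=[PRIM2(mul) :: (6 * -3) :: PRIM2(mul) :: PRIM2(add)], D=∅>
step 15: <S=[-8 :: 18], E=∅, C=[(6 * -3) :: PRIM2(mul) :: PRIM2(add)], D=∅>
step 16: <S=[-8 :: 18], E=∅, C=[6 :: -3 :: PRIM2(mul) :: PRIM2(mul) :: PRIM2(add)], D=∅>
step 17: <S=[6 :: -8 :: 18], E=∅, C=[-3 :: PRIM2(mul) :: PRIM2(mul) :: PRIM2(add)], D=∅>
step 18: <S=[-3 :: 6 :: -8 :: 18], E=∅, C=[PRIM2(mul) :: PRIM2(mul) :: PRIM2(add)], D=∅>
step 19: <S=[-18 :: -8 :: 18], E=∅, C=[PRIM2(mul) :: PRIM2(add)], D=∅>
step 20: <S=[144 :: 18], E=∅, C=[PRIM2(add)], D=∅>
step 21: <S=[162], E=∅, C=∅, D=∅>
→ final value 162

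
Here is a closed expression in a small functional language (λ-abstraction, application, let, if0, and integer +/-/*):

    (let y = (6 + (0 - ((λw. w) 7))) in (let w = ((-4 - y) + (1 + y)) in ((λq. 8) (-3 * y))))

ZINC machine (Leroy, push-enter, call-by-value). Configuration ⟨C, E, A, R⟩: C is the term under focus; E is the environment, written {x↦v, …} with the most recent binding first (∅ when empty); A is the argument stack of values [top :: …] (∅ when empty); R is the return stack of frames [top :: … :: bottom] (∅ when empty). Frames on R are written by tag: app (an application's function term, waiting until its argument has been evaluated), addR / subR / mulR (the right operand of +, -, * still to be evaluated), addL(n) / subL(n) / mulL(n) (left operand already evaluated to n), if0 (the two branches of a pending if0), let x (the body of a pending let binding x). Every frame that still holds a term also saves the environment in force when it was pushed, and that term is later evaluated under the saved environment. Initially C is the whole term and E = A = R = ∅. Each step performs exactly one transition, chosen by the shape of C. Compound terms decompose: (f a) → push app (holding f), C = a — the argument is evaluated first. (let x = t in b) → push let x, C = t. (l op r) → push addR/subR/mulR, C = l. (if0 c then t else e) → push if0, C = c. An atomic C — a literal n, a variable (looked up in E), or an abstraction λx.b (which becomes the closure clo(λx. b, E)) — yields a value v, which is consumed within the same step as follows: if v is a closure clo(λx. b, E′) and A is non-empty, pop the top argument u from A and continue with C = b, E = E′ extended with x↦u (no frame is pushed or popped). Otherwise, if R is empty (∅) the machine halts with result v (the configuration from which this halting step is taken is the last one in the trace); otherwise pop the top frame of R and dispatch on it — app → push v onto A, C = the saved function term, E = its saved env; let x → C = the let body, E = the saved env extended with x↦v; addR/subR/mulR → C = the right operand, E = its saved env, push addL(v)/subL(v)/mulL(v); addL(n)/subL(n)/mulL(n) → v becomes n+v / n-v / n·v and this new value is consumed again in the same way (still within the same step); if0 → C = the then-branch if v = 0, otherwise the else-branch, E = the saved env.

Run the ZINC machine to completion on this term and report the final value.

t=0: [C=(let y = (6 + (0 - ((λw. w) 7))) in (let w = ((-4 - y) + (1 + y)) in ((λq. 8) (-3 * y)))) | E=∅ | A=∅ | R=∅]
t=1: [C=(6 + (0 - ((λw. w) 7))) | E=∅ | A=∅ | R=[let y]]
t=2: [C=6 | E=∅ | A=∅ | R=[addR :: let y]]
t=3: [C=(0 - ((λw. w) 7)) | E=∅ | A=∅ | R=[addL(6) :: let y]]
t=4: [C=0 | E=∅ | A=∅ | R=[subR :: addL(6) :: let y]]
t=5: [C=((λw. w) 7) | E=∅ | A=∅ | R=[subL(0) :: addL(6) :: let y]]
t=6: [C=7 | E=∅ | A=∅ | R=[app :: subL(0) :: addL(6) :: let y]]
t=7: [C=(λw. w) | E=∅ | A=[7] | R=[subL(0) :: addL(6) :: let y]]
t=8: [C=w | E={w↦7} | A=∅ | R=[subL(0) :: addL(6) :: let y]]
t=9: [C=(let w = ((-4 - y) + (1 + y)) in ((λq. 8) (-3 * y))) | E={y↦-1} | A=∅ | R=∅]
t=10: [C=((-4 - y) + (1 + y)) | E={y↦-1} | A=∅ | R=[let w]]
t=11: [C=(-4 - y) | E={y↦-1} | A=∅ | R=[addR :: let w]]
t=12: [C=-4 | E={y↦-1} | A=∅ | R=[subR :: addR :: let w]]
t=13: [C=y | E={y↦-1} | A=∅ | R=[subL(-4) :: addR :: let w]]
t=14: [C=(1 + y) | E={y↦-1} | A=∅ | R=[addL(-3) :: let w]]
t=15: [C=1 | E={y↦-1} | A=∅ | R=[addR :: addL(-3) :: let w]]
t=16: [C=y | E={y↦-1} | A=∅ | R=[addL(1) :: addL(-3) :: let w]]
t=17: [C=((λq. 8) (-3 * y)) | E={w↦-3, y↦-1} | A=∅ | R=∅]
t=18: [C=(-3 * y) | E={w↦-3, y↦-1} | A=∅ | R=[app]]
t=19: [C=-3 | E={w↦-3, y↦-1} | A=∅ | R=[mulR :: app]]
t=20: [C=y | E={w↦-3, y↦-1} | A=∅ | R=[mulL(-3) :: app]]
t=21: [C=(λq. 8) | E={w↦-3, y↦-1} | A=[3] | R=∅]
t=22: [C=8 | E={q↦3, w↦-3, y↦-1} | A=∅ | R=∅]
→ final value 8

Answer: 8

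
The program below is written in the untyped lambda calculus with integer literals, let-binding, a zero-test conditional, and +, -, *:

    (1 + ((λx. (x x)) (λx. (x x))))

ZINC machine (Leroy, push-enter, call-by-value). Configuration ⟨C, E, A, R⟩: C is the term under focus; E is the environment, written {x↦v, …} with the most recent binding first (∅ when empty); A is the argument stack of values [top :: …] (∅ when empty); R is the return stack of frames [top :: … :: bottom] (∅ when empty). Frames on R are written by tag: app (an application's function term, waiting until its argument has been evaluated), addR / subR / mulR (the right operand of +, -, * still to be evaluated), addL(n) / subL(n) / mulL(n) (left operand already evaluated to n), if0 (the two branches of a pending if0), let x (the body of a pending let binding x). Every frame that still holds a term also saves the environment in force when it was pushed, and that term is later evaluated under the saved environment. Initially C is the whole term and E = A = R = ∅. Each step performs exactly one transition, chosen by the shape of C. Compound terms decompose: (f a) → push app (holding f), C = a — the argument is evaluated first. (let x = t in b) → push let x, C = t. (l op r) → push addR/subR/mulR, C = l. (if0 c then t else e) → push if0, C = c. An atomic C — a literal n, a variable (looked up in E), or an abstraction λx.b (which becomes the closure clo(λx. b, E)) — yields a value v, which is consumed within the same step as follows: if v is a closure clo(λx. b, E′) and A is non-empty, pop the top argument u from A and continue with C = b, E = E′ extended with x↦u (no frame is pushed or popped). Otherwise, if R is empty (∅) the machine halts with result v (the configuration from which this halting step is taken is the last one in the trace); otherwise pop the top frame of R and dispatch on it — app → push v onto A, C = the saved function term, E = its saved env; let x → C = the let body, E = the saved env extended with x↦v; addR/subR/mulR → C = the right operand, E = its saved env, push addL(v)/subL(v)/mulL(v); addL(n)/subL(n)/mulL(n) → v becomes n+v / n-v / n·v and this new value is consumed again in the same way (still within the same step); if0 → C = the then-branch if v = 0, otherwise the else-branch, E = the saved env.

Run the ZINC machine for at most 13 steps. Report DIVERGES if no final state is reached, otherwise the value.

t=0: [C=(1 + ((λx. (x x)) (λx. (x x)))) | E=∅ | A=∅ | R=∅]
t=1: [C=1 | E=∅ | A=∅ | R=[addR]]
t=2: [C=((λx. (x x)) (λx. (x x))) | E=∅ | A=∅ | R=[addL(1)]]
t=3: [C=(λx. (x x)) | E=∅ | A=∅ | R=[app :: addL(1)]]
t=4: [C=(λx. (x x)) | E=∅ | A=[clo(λx. (x x), ∅)] | R=[addL(1)]]
t=5: [C=(x x) | E={x↦clo(λx. (x x), ∅)} | A=∅ | R=[addL(1)]]
t=6: [C=x | E={x↦clo(λx. (x x), ∅)} | A=∅ | R=[app :: addL(1)]]
t=7: [C=x | E={x↦clo(λx. (x x), ∅)} | A=[clo(λx. (x x), ∅)] | R=[addL(1)]]
… configuration repeats with period 3 (steps 5–7 recur indefinitely) …

Answer: DIVERGES (no final state within 13 steps)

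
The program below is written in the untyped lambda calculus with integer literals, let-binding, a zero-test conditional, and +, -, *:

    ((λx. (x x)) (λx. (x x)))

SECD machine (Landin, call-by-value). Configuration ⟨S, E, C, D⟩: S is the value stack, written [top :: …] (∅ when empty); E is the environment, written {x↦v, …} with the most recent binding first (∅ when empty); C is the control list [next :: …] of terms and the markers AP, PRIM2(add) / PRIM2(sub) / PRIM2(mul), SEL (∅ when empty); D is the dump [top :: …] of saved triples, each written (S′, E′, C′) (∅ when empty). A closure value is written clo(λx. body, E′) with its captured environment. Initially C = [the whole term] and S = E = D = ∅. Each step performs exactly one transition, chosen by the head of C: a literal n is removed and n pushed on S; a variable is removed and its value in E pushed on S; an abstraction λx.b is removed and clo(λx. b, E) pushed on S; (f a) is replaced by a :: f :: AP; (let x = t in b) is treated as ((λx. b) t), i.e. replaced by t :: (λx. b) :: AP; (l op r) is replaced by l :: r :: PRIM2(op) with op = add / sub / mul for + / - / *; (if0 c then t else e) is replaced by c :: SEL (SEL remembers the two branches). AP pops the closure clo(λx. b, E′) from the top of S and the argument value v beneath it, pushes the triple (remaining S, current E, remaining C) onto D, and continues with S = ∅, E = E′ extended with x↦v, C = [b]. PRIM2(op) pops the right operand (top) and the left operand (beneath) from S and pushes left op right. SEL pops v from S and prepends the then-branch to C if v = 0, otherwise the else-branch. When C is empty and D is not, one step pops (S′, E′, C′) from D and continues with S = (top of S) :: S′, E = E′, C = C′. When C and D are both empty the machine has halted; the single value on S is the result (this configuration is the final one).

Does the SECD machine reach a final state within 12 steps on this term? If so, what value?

[0] ⟨S=∅; E=∅; C=[((λx. (x x)) (λx. (x x)))]; D=∅⟩
[1] ⟨S=∅; E=∅; C=[(λx. (x x)) :: (λx. (x x)) :: AP]; D=∅⟩
[2] ⟨S=[clo(λx. (x x), ∅)]; E=∅; C=[(λx. (x x)) :: AP]; D=∅⟩
[3] ⟨S=[clo(λx. (x x), ∅) :: clo(λx. (x x), ∅)]; E=∅; C=[AP]; D=∅⟩
[4] ⟨S=∅; E={x↦clo(λx. (x x), ∅)}; C=[(x x)]; D=[(∅, ∅, ∅)]⟩
[5] ⟨S=∅; E={x↦clo(λx. (x x), ∅)}; C=[x :: x :: AP]; D=[(∅, ∅, ∅)]⟩
[6] ⟨S=[clo(λx. (x x), ∅)]; E={x↦clo(λx. (x x), ∅)}; C=[x :: AP]; D=[(∅, ∅, ∅)]⟩
[7] ⟨S=[clo(λx. (x x), ∅) :: clo(λx. (x x), ∅)]; E={x↦clo(λx. (x x), ∅)}; C=[AP]; D=[(∅, ∅, ∅)]⟩
[8] ⟨S=∅; E={x↦clo(λx. (x x), ∅)}; C=[(x x)]; D=[(∅, {x↦clo(λx. (x x), ∅)}, ∅) :: (∅, ∅, ∅)]⟩
[9] ⟨S=∅; E={x↦clo(λx. (x x), ∅)}; C=[x :: x :: AP]; D=[(∅, {x↦clo(λx. (x x), ∅)}, ∅) :: (∅, ∅, ∅)]⟩
[10] ⟨S=[clo(λx. (x x), ∅)]; E={x↦clo(λx. (x x), ∅)}; C=[x :: AP]; D=[(∅, {x↦clo(λx. (x x), ∅)}, ∅) :: (∅, ∅, ∅)]⟩
[11] ⟨S=[clo(λx. (x x), ∅) :: clo(λx. (x x), ∅)]; E={x↦clo(λx. (x x), ∅)}; C=[AP]; D=[(∅, {x↦clo(λx. (x x), ∅)}, ∅) :: (∅, ∅, ∅)]⟩
[12] ⟨S=∅; E={x↦clo(λx. (x x), ∅)}; C=[(x x)]; D=[(∅, {x↦clo(λx. (x x), ∅)}, ∅) :: (∅, {x↦clo(λx. (x x), ∅)}, ∅) :: (∅, ∅, ∅)]⟩
→ 12 transitions taken and the configuration is still not final: no result within 12 steps

Answer: DIVERGES (no final state within 12 steps)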